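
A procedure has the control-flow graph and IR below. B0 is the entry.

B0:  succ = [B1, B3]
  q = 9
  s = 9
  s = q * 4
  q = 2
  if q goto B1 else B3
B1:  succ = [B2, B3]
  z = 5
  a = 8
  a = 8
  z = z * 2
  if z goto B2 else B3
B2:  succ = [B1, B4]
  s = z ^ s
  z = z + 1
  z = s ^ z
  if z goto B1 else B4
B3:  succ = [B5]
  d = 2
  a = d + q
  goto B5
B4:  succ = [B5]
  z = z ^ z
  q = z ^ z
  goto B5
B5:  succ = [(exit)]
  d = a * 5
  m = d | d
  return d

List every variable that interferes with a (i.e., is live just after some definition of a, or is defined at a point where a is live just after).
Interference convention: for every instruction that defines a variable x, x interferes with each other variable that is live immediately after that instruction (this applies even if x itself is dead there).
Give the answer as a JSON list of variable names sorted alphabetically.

Answer: ["q", "s", "z"]

Analysis:
def/use:
  B0 def {q,s} use ∅
  B1 def {a,z} use ∅
  B2 def {s,z} use {s,z}
  B3 def {a,d} use {q}
  B4 def {q,z} use {z}
  B5 def {d,m} use {a}

Backward fixpoint:
  B0: in=∅ out={q,s}
  B1: in={q,s} out={a,q,s,z}
  B2: in={a,q,s,z} out={a,q,s,z}
  B3: in={q} out={a}
  B4: in={a,z} out={a}
  B5: in={a} out=∅

Conflict graph:
  a — {q,s,z}
  d — {m,q}
  m — {d}
  q — {a,d,s,z}
  s — {a,q,z}
  z — {a,q,s}

N(a) = ["q", "s", "z"]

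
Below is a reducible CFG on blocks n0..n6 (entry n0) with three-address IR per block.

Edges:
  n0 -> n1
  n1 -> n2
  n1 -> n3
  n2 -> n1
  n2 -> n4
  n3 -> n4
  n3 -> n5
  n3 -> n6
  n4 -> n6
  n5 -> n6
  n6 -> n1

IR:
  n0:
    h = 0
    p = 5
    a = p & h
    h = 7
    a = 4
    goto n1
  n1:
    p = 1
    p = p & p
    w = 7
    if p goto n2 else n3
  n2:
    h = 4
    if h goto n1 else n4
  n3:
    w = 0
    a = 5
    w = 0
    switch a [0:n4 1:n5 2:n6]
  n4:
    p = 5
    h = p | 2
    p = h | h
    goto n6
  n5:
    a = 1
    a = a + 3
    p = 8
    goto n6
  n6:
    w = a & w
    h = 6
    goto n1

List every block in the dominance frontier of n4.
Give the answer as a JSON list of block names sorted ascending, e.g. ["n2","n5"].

Answer: ["n6"]

Derivation:
idom tree: n1←n0 n2←n1 n3←n1 n4←n1 n5←n3 n6←n1
Dom at joins:
  n1: preds {n0,n2,n6}: {n0} ∩ {n0,n1,n2} ∩ {n0,n1,n6} = {n0}; idom=n0
  n4: preds {n2,n3}: {n0,n1,n2} ∩ {n0,n1,n3} = {n0,n1}; idom=n1
  n6: preds {n3,n4,n5}: {n0,n1,n3} ∩ {n0,n1,n4} ∩ {n0,n1,n3,n5} = {n0,n1}; idom=n1

Frontier:
  n1←n0: walk · to n0
  n1←n2: walk n2→n1 to n0
  n1←n6: walk n6→n1 to n0
  n4←n2: walk n2 to n1
  n4←n3: walk n3 to n1
  n6←n3: walk n3 to n1
  n6←n4: walk n4 to n1
  n6←n5: walk n5→n3 to n1
  n0 → ∅
  n1 → {n1}
  n2 → {n1,n4}
  n3 → {n4,n6}
  n4 → {n6}
  n5 → {n6}
  n6 → {n1}

DF(n4) = ["n6"]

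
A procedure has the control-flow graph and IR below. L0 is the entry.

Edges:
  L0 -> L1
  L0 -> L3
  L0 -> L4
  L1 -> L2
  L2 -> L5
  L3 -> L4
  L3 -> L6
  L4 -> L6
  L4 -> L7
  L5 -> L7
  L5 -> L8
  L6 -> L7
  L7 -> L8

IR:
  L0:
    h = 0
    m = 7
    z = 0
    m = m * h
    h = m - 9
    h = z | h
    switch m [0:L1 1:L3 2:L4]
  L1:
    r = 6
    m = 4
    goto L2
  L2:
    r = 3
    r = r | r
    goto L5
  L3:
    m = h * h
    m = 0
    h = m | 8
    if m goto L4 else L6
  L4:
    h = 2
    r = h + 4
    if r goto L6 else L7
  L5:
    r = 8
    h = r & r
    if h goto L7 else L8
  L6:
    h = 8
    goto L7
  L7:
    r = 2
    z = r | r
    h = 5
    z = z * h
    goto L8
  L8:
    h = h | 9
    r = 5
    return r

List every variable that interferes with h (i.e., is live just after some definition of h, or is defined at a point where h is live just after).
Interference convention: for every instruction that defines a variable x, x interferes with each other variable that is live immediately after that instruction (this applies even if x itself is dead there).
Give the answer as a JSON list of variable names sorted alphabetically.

Block summaries:
  L0: {h,m,z} / ∅
  L1: {m,r} / ∅
  L2: {r} / ∅
  L3: {h,m} / {h}
  L4: {h,r} / ∅
  L5: {h,r} / ∅
  L6: {h} / ∅
  L7: {h,r,z} / ∅
  L8: {h,r} / {h}

Liveness:
  live L0: ∅→{h}
  live L1: ∅→∅
  live L2: ∅→∅
  live L3: {h}→∅
  live L4: ∅→∅
  live L5: ∅→{h}
  live L6: ∅→∅
  live L7: ∅→{h}
  live L8: {h}→∅

Interference:
  h — {m,z}
  m — {h,z}
  r — ∅
  z — {h,m}

N(h) = ["m", "z"]

Answer: ["m", "z"]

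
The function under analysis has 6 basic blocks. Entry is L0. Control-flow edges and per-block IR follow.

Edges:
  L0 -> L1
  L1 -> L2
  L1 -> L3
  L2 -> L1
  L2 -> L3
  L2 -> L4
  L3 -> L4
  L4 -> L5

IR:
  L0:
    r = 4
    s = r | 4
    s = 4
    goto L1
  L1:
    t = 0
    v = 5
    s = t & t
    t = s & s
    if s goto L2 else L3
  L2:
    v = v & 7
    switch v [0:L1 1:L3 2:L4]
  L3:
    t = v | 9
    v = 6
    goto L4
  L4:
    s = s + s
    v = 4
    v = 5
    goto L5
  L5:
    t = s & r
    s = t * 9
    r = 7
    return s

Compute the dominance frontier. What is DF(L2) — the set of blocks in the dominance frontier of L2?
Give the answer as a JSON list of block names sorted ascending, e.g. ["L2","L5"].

idom tree: L1←L0 L2←L1 L3←L1 L4←L1 L5←L4
Dom at joins:
  L1: preds {L0,L2}: {L0} ∩ {L0,L1,L2} = {L0}; idom=L0
  L3: preds {L1,L2}: {L0,L1} ∩ {L0,L1,L2} = {L0,L1}; idom=L1
  L4: preds {L2,L3}: {L0,L1,L2} ∩ {L0,L1,L3} = {L0,L1}; idom=L1

DF derivation:
  join L1 pred L0: · stop@L0
  join L1 pred L2: L2→L1 stop@L0
  join L3 pred L1: · stop@L1
  join L3 pred L2: L2 stop@L1
  join L4 pred L2: L2 stop@L1
  join L4 pred L3: L3 stop@L1
  L0: DF=∅
  L1: DF={L1}
  L2: DF={L1,L3,L4}
  L3: DF={L4}
  L4: DF=∅
  L5: DF=∅

DF(L2) = ["L1", "L3", "L4"]

Answer: ["L1", "L3", "L4"]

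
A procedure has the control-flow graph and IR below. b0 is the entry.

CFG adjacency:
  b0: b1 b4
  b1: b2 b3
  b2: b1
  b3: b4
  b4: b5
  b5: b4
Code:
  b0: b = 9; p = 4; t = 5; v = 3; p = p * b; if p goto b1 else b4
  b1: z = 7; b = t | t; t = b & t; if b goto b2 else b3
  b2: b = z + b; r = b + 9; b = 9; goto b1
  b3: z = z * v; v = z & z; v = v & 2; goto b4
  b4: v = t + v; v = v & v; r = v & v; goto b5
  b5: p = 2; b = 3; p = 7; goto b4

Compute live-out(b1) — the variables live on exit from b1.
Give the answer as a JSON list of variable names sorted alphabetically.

Answer: ["b", "t", "v", "z"]

Derivation:
Per-block:
  b0: def={b,p,t,v} ue=∅
  b1: def={b,t,z} ue={t}
  b2: def={b,r} ue={b,z}
  b3: def={v,z} ue={v,z}
  b4: def={r,v} ue={t,v}
  b5: def={b,p} ue=∅

Backward fixpoint:
  b0 li=∅ lo={t,v}
  b1 li={t,v} lo={b,t,v,z}
  b2 li={b,t,v,z} lo={t,v}
  b3 li={t,v,z} lo={t,v}
  b4 li={t,v} lo={t,v}
  b5 li={t,v} lo={t,v}

live-out(b1) = ["b", "t", "v", "z"]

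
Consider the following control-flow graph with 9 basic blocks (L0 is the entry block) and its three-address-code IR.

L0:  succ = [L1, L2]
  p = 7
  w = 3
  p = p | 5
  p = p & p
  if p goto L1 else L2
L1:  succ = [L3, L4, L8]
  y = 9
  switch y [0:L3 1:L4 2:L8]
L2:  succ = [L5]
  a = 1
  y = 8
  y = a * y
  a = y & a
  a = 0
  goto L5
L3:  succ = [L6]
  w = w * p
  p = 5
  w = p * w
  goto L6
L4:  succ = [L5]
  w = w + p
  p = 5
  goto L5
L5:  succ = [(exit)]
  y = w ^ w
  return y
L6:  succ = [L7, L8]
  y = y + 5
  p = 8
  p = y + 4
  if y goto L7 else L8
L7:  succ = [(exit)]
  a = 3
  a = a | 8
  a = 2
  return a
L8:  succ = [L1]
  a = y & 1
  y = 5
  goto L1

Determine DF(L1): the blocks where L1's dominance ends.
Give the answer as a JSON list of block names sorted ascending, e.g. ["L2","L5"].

idom tree: L1←L0 L2←L0 L3←L1 L4←L1 L5←L0 L6←L3 L7←L6 L8←L1
Join-block Dom:
  L1: preds {L0,L8}: {L0} ∩ {L0,L1,L8} = {L0}; idom=L0
  L5: preds {L2,L4}: {L0,L2} ∩ {L0,L1,L4} = {L0}; idom=L0
  L8: preds {L1,L6}: {L0,L1} ∩ {L0,L1,L3,L6} = {L0,L1}; idom=L1

DF derivation:
  join L1 pred L0: · stop@L0
  join L1 pred L8: L8→L1 stop@L0
  join L5 pred L2: L2 stop@L0
  join L5 pred L4: L4→L1 stop@L0
  join L8 pred L1: · stop@L1
  join L8 pred L6: L6→L3 stop@L1
  L0: DF=∅
  L1: DF={L1,L5}
  L2: DF={L5}
  L3: DF={L8}
  L4: DF={L5}
  L5: DF=∅
  L6: DF={L8}
  L7: DF=∅
  L8: DF={L1}

DF(L1) = ["L1", "L5"]

Answer: ["L1", "L5"]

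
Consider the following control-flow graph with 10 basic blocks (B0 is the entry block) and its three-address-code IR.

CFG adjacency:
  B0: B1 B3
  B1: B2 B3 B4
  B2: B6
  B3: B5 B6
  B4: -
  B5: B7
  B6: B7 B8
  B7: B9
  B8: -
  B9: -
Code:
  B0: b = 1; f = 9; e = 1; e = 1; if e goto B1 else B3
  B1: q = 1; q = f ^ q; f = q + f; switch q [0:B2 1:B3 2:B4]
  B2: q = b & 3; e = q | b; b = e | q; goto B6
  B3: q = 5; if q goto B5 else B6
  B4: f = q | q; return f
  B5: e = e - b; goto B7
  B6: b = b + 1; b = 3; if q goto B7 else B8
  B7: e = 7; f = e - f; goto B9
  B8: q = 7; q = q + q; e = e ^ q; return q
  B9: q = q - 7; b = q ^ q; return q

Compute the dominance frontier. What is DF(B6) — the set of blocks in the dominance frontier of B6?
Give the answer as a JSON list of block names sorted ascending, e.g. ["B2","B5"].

Answer: ["B7"]

Working:
idom tree: B1←B0 B2←B1 B3←B0 B4←B1 B5←B3 B6←B0 B7←B0 B8←B6 B9←B7
Dom∩ at merges:
  B3: preds {B0,B1}: {B0} ∩ {B0,B1} = {B0}; idom=B0
  B6: preds {B2,B3}: {B0,B1,B2} ∩ {B0,B3} = {B0}; idom=B0
  B7: preds {B5,B6}: {B0,B3,B5} ∩ {B0,B6} = {B0}; idom=B0

Frontier:
  join B3 pred B0: · stop@B0
  join B3 pred B1: B1 stop@B0
  join B6 pred B2: B2→B1 stop@B0
  join B6 pred B3: B3 stop@B0
  join B7 pred B5: B5→B3 stop@B0
  join B7 pred B6: B6 stop@B0
  B0: DF=∅
  B1: DF={B3,B6}
  B2: DF={B6}
  B3: DF={B6,B7}
  B4: DF=∅
  B5: DF={B7}
  B6: DF={B7}
  B7: DF=∅
  B8: DF=∅
  B9: DF=∅

DF(B6) = ["B7"]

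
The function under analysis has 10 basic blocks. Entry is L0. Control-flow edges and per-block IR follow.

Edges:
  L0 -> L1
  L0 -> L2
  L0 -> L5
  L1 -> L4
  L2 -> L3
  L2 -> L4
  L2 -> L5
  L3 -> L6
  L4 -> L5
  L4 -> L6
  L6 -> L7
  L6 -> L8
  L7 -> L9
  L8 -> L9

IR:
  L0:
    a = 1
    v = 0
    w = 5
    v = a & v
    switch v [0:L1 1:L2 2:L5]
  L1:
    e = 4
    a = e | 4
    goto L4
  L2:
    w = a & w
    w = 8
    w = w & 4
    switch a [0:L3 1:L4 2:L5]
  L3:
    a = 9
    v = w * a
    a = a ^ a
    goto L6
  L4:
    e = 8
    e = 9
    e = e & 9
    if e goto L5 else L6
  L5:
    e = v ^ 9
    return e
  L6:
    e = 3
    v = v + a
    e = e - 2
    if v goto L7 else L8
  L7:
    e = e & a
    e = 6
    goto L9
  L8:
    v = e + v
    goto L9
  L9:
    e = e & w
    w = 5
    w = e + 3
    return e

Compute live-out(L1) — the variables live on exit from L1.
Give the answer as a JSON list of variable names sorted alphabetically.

Answer: ["a", "v", "w"]

Analysis:
def/use:
  L0 def {a,v,w} use ∅
  L1 def {a,e} use ∅
  L2 def {w} use {a,w}
  L3 def {a,v} use {w}
  L4 def {e} use ∅
  L5 def {e} use {v}
  L6 def {e,v} use {a,v}
  L7 def {e} use {a,e}
  L8 def {v} use {e,v}
  L9 def {e,w} use {e,w}

Liveness:
  L0: in=∅ out={a,v,w}
  L1: in={v,w} out={a,v,w}
  L2: in={a,v,w} out={a,v,w}
  L3: in={w} out={a,v,w}
  L4: in={a,v,w} out={a,v,w}
  L5: in={v} out=∅
  L6: in={a,v,w} out={a,e,v,w}
  L7: in={a,e,w} out={e,w}
  L8: in={e,v,w} out={e,w}
  L9: in={e,w} out=∅

live-out(L1) = ["a", "v", "w"]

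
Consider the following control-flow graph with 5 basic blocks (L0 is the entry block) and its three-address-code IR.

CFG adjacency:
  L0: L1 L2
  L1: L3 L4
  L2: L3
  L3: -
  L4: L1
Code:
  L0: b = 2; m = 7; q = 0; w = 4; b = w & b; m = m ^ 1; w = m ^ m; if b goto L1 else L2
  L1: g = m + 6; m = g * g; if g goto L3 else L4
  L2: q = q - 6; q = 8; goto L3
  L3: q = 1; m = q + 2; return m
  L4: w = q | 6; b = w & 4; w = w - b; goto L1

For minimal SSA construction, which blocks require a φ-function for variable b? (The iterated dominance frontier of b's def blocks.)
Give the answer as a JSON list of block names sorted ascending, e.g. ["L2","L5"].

idom tree: L1←L0 L2←L0 L3←L0 L4←L1
Dom∩ at merges:
  L1: preds {L0,L4}: {L0} ∩ {L0,L1,L4} = {L0}; idom=L0
  L3: preds {L1,L2}: {L0,L1} ∩ {L0,L2} = {L0}; idom=L0

DF walk-up:
  join L1 pred L0: · stop@L0
  join L1 pred L4: L4→L1 stop@L0
  join L3 pred L1: L1 stop@L0
  join L3 pred L2: L2 stop@L0
  L0: DF=∅
  L1: DF={L1,L3}
  L2: DF={L3}
  L3: DF=∅
  L4: DF={L1}

φ for b: defs {L0,L4}
  DF⁺ = {L1,L3}

Answer: ["L1", "L3"]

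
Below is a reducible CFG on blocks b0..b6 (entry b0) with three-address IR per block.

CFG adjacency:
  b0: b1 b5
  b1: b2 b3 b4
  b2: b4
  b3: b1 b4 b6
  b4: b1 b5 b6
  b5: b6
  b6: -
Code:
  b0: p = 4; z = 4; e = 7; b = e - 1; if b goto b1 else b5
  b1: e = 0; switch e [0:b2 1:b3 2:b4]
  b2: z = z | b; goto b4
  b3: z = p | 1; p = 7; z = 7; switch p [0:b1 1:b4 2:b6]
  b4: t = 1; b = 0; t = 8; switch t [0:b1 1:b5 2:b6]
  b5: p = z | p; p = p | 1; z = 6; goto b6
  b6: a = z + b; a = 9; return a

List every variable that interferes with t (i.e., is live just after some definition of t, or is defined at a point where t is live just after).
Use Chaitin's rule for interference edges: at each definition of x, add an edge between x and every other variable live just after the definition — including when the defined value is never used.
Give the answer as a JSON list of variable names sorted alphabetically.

def/use:
  b0: {b,e,p,z} / ∅
  b1: {e} / ∅
  b2: {z} / {b,z}
  b3: {p,z} / {p}
  b4: {b,t} / ∅
  b5: {p,z} / {p,z}
  b6: {a} / {b,z}

Live sets:
  b0 li=∅ lo={b,p,z}
  b1 li={b,p,z} lo={b,p,z}
  b2 li={b,p,z} lo={p,z}
  b3 li={b,p} lo={b,p,z}
  b4 li={p,z} lo={b,p,z}
  b5 li={b,p,z} lo={b,z}
  b6 li={b,z} lo=∅

Interfere edges:
  a: ∅
  b: {e,p,t,z}
  e: {b,p,z}
  p: {b,e,t,z}
  t: {b,p,z}
  z: {b,e,p,t}

N(t) = ["b", "p", "z"]

Answer: ["b", "p", "z"]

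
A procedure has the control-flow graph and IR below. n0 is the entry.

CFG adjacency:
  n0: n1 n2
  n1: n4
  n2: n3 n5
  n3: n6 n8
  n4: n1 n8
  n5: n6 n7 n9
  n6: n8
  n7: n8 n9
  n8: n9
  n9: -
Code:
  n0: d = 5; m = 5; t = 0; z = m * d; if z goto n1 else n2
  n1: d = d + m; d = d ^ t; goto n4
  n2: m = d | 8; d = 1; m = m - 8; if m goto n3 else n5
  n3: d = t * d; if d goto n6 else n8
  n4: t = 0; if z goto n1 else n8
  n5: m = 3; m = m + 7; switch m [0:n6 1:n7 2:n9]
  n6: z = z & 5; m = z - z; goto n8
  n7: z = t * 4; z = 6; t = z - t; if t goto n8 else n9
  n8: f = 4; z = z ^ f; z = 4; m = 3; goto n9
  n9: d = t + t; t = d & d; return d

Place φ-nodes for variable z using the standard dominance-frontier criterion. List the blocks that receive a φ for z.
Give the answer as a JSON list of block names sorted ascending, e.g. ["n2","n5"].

idom tree: n1←n0 n2←n0 n3←n2 n4←n1 n5←n2 n6←n2 n7←n5 n8←n0 n9←n0
Dom∩ at merges:
  n1: preds {n0,n4}: {n0} ∩ {n0,n1,n4} = {n0}; idom=n0
  n6: preds {n3,n5}: {n0,n2,n3} ∩ {n0,n2,n5} = {n0,n2}; idom=n2
  n8: preds {n3,n4,n6,n7}: {n0,n2,n3} ∩ {n0,n1,n4} ∩ {n0,n2,n6} ∩ {n0,n2,n5,n7} = {n0}; idom=n0
  n9: preds {n5,n7,n8}: {n0,n2,n5} ∩ {n0,n2,n5,n7} ∩ {n0,n8} = {n0}; idom=n0

DF walk-up:
  n1←n0: walk · to n0
  n1←n4: walk n4→n1 to n0
  n6←n3: walk n3 to n2
  n6←n5: walk n5 to n2
  n8←n3: walk n3→n2 to n0
  n8←n4: walk n4→n1 to n0
  n8←n6: walk n6→n2 to n0
  n8←n7: walk n7→n5→n2 to n0
  n9←n5: walk n5→n2 to n0
  n9←n7: walk n7→n5→n2 to n0
  n9←n8: walk n8 to n0
  n0 → ∅
  n1 → {n1,n8}
  n2 → {n8,n9}
  n3 → {n6,n8}
  n4 → {n1,n8}
  n5 → {n6,n8,n9}
  n6 → {n8}
  n7 → {n8,n9}
  n8 → {n9}
  n9 → ∅

φ for z: defs {n0,n6,n7,n8}
  DF⁺ = {n8,n9}

Answer: ["n8", "n9"]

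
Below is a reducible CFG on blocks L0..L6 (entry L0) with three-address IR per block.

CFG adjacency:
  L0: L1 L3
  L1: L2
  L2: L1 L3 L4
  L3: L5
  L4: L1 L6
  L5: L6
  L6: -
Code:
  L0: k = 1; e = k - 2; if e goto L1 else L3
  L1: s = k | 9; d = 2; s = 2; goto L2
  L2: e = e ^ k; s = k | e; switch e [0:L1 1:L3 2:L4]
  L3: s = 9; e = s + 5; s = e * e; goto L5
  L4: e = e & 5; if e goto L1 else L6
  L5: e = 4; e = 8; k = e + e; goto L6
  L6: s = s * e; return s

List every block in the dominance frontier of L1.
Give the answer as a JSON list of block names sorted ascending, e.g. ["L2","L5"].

idom tree: L1←L0 L2←L1 L3←L0 L4←L2 L5←L3 L6←L0
Join-block Dom:
  L1: preds {L0,L2,L4}: {L0} ∩ {L0,L1,L2} ∩ {L0,L1,L2,L4} = {L0}; idom=L0
  L3: preds {L0,L2}: {L0} ∩ {L0,L1,L2} = {L0}; idom=L0
  L6: preds {L4,L5}: {L0,L1,L2,L4} ∩ {L0,L3,L5} = {L0}; idom=L0

DF walk-up:
  join L1 pred L0: · stop@L0
  join L1 pred L2: L2→L1 stop@L0
  join L1 pred L4: L4→L2→L1 stop@L0
  join L3 pred L0: · stop@L0
  join L3 pred L2: L2→L1 stop@L0
  join L6 pred L4: L4→L2→L1 stop@L0
  join L6 pred L5: L5→L3 stop@L0
  DF(L0)=∅
  DF(L1)={L1,L3,L6}
  DF(L2)={L1,L3,L6}
  DF(L3)={L6}
  DF(L4)={L1,L6}
  DF(L5)={L6}
  DF(L6)=∅

DF(L1) = ["L1", "L3", "L6"]

Answer: ["L1", "L3", "L6"]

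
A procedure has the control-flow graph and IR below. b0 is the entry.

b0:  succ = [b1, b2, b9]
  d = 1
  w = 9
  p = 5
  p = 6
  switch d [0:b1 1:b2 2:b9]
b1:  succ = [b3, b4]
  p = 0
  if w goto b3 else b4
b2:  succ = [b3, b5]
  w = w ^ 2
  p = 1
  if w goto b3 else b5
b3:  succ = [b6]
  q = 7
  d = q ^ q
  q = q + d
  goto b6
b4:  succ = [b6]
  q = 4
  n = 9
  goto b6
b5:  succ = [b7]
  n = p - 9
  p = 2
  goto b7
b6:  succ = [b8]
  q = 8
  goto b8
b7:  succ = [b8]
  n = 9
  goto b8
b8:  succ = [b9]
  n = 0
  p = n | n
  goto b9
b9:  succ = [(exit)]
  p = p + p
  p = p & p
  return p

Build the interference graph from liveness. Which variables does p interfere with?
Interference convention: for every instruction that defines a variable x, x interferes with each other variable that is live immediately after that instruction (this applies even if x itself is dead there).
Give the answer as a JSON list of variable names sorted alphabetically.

Answer: ["d", "w"]

Derivation:
def/use:
  b0 def {d,p,w} use ∅
  b1 def {p} use {w}
  b2 def {p,w} use {w}
  b3 def {d,q} use ∅
  b4 def {n,q} use ∅
  b5 def {n,p} use {p}
  b6 def {q} use ∅
  b7 def {n} use ∅
  b8 def {n,p} use ∅
  b9 def {p} use {p}

Live sets:
  live b0: ∅→{p,w}
  live b1: {w}→∅
  live b2: {w}→{p}
  live b3: ∅→∅
  live b4: ∅→∅
  live b5: {p}→∅
  live b6: ∅→∅
  live b7: ∅→∅
  live b8: ∅→{p}
  live b9: {p}→∅

Conflict graph:
  d↔{p,q,w}
  n↔∅
  p↔{d,w}
  q↔{d}
  w↔{d,p}

N(p) = ["d", "w"]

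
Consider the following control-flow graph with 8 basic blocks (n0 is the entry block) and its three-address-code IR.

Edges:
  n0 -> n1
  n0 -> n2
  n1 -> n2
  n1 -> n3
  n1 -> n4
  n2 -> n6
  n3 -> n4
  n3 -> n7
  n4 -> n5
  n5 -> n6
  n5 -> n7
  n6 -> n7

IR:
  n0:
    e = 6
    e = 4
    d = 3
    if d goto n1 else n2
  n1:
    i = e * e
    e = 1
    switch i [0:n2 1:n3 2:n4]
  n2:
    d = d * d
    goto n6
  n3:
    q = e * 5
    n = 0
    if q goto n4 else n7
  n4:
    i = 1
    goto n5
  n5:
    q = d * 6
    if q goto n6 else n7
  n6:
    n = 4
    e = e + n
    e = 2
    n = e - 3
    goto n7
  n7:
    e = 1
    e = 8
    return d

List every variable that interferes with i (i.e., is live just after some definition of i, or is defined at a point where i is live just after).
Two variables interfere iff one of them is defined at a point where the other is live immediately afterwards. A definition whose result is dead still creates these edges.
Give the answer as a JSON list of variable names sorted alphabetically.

Answer: ["d", "e"]

Working:
def/use:
  n0: def={d,e} ue=∅
  n1: def={e,i} ue={e}
  n2: def={d} ue={d}
  n3: def={n,q} ue={e}
  n4: def={i} ue=∅
  n5: def={q} ue={d}
  n6: def={e,n} ue={e}
  n7: def={e} ue={d}

Liveness:
  live n0: ∅→{d,e}
  live n1: {d,e}→{d,e}
  live n2: {d,e}→{d,e}
  live n3: {d,e}→{d,e}
  live n4: {d,e}→{d,e}
  live n5: {d,e}→{d,e}
  live n6: {d,e}→{d}
  live n7: {d}→∅

Interfere edges:
  d — {e,i,n,q}
  e — {d,i,n,q}
  i — {d,e}
  n — {d,e,q}
  q — {d,e,n}

N(i) = ["d", "e"]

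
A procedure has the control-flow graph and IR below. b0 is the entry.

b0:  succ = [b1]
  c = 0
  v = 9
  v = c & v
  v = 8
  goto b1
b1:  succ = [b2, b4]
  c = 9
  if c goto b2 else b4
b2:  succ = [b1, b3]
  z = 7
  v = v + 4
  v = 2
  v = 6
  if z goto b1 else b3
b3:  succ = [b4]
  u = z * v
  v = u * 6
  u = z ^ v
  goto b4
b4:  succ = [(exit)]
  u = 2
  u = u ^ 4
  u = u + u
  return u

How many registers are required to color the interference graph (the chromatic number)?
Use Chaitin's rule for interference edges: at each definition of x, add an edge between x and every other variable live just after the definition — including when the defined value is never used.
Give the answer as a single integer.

def/use:
  b0 def {c,v} use ∅
  b1 def {c} use ∅
  b2 def {v,z} use {v}
  b3 def {u,v} use {v,z}
  b4 def {u} use ∅

Backward fixpoint:
  b0: in=∅ out={v}
  b1: in={v} out={v}
  b2: in={v} out={v,z}
  b3: in={v,z} out=∅
  b4: in=∅ out=∅

Interference:
  c — {v}
  u — {z}
  v — {c,z}
  z — {u,v}

Chromatic number:
  clique {c,v} ⇒ need ≥ 2
  2-colouring: c0={u,v}  c1={c,z}
  χ = 2

Answer: 2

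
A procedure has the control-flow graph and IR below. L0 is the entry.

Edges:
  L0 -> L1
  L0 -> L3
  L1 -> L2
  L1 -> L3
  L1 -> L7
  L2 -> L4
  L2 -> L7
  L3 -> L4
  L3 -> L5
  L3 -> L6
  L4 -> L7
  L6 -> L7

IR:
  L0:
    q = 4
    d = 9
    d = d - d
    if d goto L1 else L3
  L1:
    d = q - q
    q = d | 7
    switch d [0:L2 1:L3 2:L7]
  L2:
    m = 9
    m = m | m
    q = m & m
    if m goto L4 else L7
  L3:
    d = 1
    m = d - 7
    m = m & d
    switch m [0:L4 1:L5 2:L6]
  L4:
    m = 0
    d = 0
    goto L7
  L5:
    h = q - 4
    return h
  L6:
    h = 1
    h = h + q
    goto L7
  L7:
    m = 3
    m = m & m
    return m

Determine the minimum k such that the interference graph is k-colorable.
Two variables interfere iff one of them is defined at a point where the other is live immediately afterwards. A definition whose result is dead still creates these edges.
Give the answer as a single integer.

def/use:
  L0: def={d,q} ue=∅
  L1: def={d,q} ue={q}
  L2: def={m,q} ue=∅
  L3: def={d,m} ue=∅
  L4: def={d,m} ue=∅
  L5: def={h} ue={q}
  L6: def={h} ue={q}
  L7: def={m} ue=∅

Live sets:
  L0: in=∅ out={q}
  L1: in={q} out={q}
  L2: in=∅ out=∅
  L3: in={q} out={q}
  L4: in=∅ out=∅
  L5: in={q} out=∅
  L6: in={q} out=∅
  L7: in=∅ out=∅

Interference:
  d↔{m,q}
  h↔{q}
  m↔{d,q}
  q↔{d,h,m}

Registers:
  {d,m,q} pairwise interfere (3-clique) ⇒ χ ≥ 3
  assign d→R1 h→R1 m→R2 q→R0 — no edge inside a register ⇒ χ ≤ 3
  χ = 3

Answer: 3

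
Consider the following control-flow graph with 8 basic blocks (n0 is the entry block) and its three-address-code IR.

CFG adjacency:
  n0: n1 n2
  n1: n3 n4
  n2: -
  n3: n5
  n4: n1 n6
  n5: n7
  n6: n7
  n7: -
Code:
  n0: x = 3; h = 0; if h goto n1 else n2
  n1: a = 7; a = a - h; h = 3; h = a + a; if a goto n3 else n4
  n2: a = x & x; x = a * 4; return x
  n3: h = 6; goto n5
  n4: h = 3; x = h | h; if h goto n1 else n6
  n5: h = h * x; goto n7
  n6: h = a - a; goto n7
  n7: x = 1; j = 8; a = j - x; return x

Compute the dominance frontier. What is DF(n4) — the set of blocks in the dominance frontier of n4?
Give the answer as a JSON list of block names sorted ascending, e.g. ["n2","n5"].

idom tree: n1←n0 n2←n0 n3←n1 n4←n1 n5←n3 n6←n4 n7←n1
Dom at joins:
  n1: preds {n0,n4}: {n0} ∩ {n0,n1,n4} = {n0}; idom=n0
  n7: preds {n5,n6}: {n0,n1,n3,n5} ∩ {n0,n1,n4,n6} = {n0,n1}; idom=n1

DF walk-up:
  n1←n0: walk · to n0
  n1←n4: walk n4→n1 to n0
  n7←n5: walk n5→n3 to n1
  n7←n6: walk n6→n4 to n1
  n0 → ∅
  n1 → {n1}
  n2 → ∅
  n3 → {n7}
  n4 → {n1,n7}
  n5 → {n7}
  n6 → {n7}
  n7 → ∅

DF(n4) = ["n1", "n7"]

Answer: ["n1", "n7"]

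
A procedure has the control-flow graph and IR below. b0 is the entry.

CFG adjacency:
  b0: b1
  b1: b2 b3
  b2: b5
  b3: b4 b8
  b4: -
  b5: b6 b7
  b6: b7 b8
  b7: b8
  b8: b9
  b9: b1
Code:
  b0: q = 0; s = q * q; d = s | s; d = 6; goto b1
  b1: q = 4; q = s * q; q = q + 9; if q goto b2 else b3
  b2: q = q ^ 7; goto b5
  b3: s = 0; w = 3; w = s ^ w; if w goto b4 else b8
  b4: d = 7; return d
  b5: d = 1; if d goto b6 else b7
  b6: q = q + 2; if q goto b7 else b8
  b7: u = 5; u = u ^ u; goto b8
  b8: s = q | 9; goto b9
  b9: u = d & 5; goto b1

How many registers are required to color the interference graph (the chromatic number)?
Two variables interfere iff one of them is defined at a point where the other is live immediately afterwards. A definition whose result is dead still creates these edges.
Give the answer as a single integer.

Per-block:
  b0: def={d,q,s} ue=∅
  b1: def={q} ue={s}
  b2: def={q} ue={q}
  b3: def={s,w} ue=∅
  b4: def={d} ue=∅
  b5: def={d} ue=∅
  b6: def={q} ue={q}
  b7: def={u} ue=∅
  b8: def={s} ue={q}
  b9: def={u} ue={d}

Liveness:
  live b0: ∅→{d,s}
  live b1: {d,s}→{d,q}
  live b2: {q}→{q}
  live b3: {d,q}→{d,q}
  live b4: ∅→∅
  live b5: {q}→{d,q}
  live b6: {d,q}→{d,q}
  live b7: {d,q}→{d,q}
  live b8: {d,q}→{d,s}
  live b9: {d,s}→{d,s}

Interference:
  d: {q,s,u,w}
  q: {d,s,u,w}
  s: {d,q,u,w}
  u: {d,q,s}
  w: {d,q,s}

Colouring:
  clique {d,q,s,u} ⇒ need ≥ 4
  4-colouring: c0={d}  c1={q}  c2={s}  c3={u,w}
  χ = 4

Answer: 4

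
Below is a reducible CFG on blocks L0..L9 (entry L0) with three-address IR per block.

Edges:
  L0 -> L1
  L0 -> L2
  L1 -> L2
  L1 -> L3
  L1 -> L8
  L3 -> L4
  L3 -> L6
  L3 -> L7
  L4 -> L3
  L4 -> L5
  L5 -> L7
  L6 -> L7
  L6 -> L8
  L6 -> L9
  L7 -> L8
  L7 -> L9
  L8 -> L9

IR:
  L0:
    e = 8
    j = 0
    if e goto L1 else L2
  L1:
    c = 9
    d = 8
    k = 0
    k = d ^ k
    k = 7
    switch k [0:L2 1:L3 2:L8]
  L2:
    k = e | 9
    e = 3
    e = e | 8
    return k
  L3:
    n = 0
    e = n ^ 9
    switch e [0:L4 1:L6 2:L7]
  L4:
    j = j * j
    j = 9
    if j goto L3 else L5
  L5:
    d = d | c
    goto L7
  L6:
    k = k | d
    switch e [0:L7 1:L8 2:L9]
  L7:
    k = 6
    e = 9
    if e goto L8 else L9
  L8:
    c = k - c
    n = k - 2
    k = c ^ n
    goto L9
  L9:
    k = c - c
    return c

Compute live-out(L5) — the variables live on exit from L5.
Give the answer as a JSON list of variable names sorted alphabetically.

Answer: ["c"]

Working:
Block summaries:
  L0: {e,j} / ∅
  L1: {c,d,k} / ∅
  L2: {e,k} / {e}
  L3: {e,n} / ∅
  L4: {j} / {j}
  L5: {d} / {c,d}
  L6: {k} / {d,e,k}
  L7: {e,k} / ∅
  L8: {c,k,n} / {c,k}
  L9: {k} / {c}

Backward fixpoint:
  L0 li=∅ lo={e,j}
  L1 li={e,j} lo={c,d,e,j,k}
  L2 li={e} lo=∅
  L3 li={c,d,j,k} lo={c,d,e,j,k}
  L4 li={c,d,j,k} lo={c,d,j,k}
  L5 li={c,d} lo={c}
  L6 li={c,d,e,k} lo={c,k}
  L7 li={c} lo={c,k}
  L8 li={c,k} lo={c}
  L9 li={c} lo=∅

live-out(L5) = ["c"]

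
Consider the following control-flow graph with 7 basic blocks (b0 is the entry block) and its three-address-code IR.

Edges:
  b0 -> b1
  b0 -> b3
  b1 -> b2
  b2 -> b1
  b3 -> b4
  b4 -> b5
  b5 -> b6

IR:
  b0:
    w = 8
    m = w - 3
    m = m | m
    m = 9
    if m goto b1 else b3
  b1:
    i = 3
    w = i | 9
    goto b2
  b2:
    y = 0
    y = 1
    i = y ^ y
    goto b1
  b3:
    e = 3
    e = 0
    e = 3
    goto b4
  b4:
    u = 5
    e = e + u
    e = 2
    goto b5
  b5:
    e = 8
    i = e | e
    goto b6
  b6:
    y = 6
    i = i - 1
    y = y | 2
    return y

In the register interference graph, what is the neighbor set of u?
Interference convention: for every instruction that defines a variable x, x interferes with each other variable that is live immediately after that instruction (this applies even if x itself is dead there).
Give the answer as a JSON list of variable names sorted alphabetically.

Answer: ["e"]

Derivation:
def/use:
  b0: def={m,w} ue=∅
  b1: def={i,w} ue=∅
  b2: def={i,y} ue=∅
  b3: def={e} ue=∅
  b4: def={e,u} ue={e}
  b5: def={e,i} ue=∅
  b6: def={i,y} ue={i}

Live sets:
  b0 li=∅ lo=∅
  b1 li=∅ lo=∅
  b2 li=∅ lo=∅
  b3 li=∅ lo={e}
  b4 li={e} lo=∅
  b5 li=∅ lo={i}
  b6 li={i} lo=∅

Conflict graph:
  e: {u}
  i: {y}
  m: ∅
  u: {e}
  w: ∅
  y: {i}

N(u) = ["e"]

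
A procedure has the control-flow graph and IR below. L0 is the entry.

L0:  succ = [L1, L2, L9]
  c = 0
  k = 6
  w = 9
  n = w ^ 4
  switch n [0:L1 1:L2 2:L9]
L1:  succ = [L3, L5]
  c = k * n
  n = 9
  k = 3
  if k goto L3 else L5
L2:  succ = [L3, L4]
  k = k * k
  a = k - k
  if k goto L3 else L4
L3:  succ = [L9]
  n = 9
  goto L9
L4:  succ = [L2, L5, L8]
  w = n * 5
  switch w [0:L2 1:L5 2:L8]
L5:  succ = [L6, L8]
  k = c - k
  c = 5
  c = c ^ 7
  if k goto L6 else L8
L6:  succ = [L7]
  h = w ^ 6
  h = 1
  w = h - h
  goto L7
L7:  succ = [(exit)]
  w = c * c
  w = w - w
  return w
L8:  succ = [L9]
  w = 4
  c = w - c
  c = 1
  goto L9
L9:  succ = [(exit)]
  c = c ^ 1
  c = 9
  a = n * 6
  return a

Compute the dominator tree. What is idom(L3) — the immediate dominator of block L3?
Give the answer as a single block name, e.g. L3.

Answer: L0

Working:
idom tree: L1←L0 L2←L0 L3←L0 L4←L2 L5←L0 L6←L5 L7←L6 L8←L0 L9←L0
Join-block Dom:
  L2: preds {L0,L4}: {L0} ∩ {L0,L2,L4} = {L0}; idom=L0
  L3: preds {L1,L2}: {L0,L1} ∩ {L0,L2} = {L0}; idom=L0
  L5: preds {L1,L4}: {L0,L1} ∩ {L0,L2,L4} = {L0}; idom=L0
  L8: preds {L4,L5}: {L0,L2,L4} ∩ {L0,L5} = {L0}; idom=L0
  L9: preds {L0,L3,L8}: {L0} ∩ {L0,L3} ∩ {L0,L8} = {L0}; idom=L0

idom(L3) = L0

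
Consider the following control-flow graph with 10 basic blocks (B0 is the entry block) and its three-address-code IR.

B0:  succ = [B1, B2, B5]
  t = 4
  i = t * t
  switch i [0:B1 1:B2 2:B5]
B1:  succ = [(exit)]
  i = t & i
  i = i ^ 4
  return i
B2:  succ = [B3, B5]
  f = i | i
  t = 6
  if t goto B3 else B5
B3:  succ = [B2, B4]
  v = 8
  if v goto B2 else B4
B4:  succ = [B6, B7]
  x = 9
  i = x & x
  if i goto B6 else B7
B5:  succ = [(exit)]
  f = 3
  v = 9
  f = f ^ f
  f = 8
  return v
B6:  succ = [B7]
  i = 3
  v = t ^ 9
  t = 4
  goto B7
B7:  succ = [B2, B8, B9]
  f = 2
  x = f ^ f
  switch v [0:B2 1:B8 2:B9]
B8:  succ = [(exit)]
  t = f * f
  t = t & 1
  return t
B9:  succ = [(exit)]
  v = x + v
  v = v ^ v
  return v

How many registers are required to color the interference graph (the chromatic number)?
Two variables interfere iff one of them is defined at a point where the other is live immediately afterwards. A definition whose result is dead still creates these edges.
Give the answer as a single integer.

def/use:
  B0: def={i,t} ue=∅
  B1: def={i} ue={i,t}
  B2: def={f,t} ue={i}
  B3: def={v} ue=∅
  B4: def={i,x} ue=∅
  B5: def={f,v} ue=∅
  B6: def={i,t,v} ue={t}
  B7: def={f,x} ue={v}
  B8: def={t} ue={f}
  B9: def={v} ue={v,x}

Backward fixpoint:
  B0: in=∅ out={i,t}
  B1: in={i,t} out=∅
  B2: in={i} out={i,t}
  B3: in={i,t} out={i,t,v}
  B4: in={t,v} out={i,t,v}
  B5: in=∅ out=∅
  B6: in={t} out={i,v}
  B7: in={i,v} out={f,i,v,x}
  B8: in={f} out=∅
  B9: in={v,x} out=∅

Interference:
  f↔{i,v,x}
  i↔{f,t,v,x}
  t↔{i,v,x}
  v↔{f,i,t,x}
  x↔{f,i,t,v}

Colouring:
  clique {f,i,v,x} ⇒ need ≥ 4
  4-colouring: c0={i}  c1={v}  c2={x}  c3={f,t}
  χ = 4

Answer: 4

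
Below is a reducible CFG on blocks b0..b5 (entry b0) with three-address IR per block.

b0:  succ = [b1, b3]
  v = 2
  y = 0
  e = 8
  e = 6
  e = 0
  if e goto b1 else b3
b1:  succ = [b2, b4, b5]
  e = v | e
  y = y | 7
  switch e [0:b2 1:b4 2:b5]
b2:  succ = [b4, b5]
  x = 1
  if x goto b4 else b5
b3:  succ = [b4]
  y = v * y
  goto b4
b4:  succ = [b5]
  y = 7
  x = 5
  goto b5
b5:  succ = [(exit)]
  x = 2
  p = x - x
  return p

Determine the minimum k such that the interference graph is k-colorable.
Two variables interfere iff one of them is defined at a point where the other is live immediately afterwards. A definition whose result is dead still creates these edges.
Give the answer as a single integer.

Answer: 3

Working:
Block summaries:
  b0: def={e,v,y} ue=∅
  b1: def={e,y} ue={e,v,y}
  b2: def={x} ue=∅
  b3: def={y} ue={v,y}
  b4: def={x,y} ue=∅
  b5: def={p,x} ue=∅

Liveness:
  b0 li=∅ lo={e,v,y}
  b1 li={e,v,y} lo=∅
  b2 li=∅ lo=∅
  b3 li={v,y} lo=∅
  b4 li=∅ lo=∅
  b5 li=∅ lo=∅

Conflict graph:
  e↔{v,y}
  p↔∅
  v↔{e,y}
  x↔∅
  y↔{e,v}

Chromatic number:
  clique {e,v,y} ⇒ need ≥ 3
  3-colouring: c0={e,p,x}  c1={v}  c2={y}
  χ = 3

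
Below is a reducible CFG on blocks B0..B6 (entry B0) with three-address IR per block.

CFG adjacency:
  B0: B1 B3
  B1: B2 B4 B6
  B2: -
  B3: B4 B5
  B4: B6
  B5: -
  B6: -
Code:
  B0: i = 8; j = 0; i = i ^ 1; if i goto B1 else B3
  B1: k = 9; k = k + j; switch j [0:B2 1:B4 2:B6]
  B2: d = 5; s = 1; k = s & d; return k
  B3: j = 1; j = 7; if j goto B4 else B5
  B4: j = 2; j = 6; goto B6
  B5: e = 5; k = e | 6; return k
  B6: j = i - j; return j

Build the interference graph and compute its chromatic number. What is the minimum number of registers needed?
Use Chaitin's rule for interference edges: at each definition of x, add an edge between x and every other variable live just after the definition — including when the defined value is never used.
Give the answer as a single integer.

Answer: 3

Working:
Block summaries:
  B0: {i,j} / ∅
  B1: {k} / {j}
  B2: {d,k,s} / ∅
  B3: {j} / ∅
  B4: {j} / ∅
  B5: {e,k} / ∅
  B6: {j} / {i,j}

Backward fixpoint:
  live B0: ∅→{i,j}
  live B1: {i,j}→{i,j}
  live B2: ∅→∅
  live B3: {i}→{i}
  live B4: {i}→{i,j}
  live B5: ∅→∅
  live B6: {i,j}→∅

Conflict graph:
  d — {s}
  e — ∅
  i — {j,k}
  j — {i,k}
  k — {i,j}
  s — {d}

Chromatic number:
  {i,j,k} pairwise interfere (3-clique) ⇒ χ ≥ 3
  3-colouring: R0={d,e,i}  R1={j,s}  R2={k}
  χ = 3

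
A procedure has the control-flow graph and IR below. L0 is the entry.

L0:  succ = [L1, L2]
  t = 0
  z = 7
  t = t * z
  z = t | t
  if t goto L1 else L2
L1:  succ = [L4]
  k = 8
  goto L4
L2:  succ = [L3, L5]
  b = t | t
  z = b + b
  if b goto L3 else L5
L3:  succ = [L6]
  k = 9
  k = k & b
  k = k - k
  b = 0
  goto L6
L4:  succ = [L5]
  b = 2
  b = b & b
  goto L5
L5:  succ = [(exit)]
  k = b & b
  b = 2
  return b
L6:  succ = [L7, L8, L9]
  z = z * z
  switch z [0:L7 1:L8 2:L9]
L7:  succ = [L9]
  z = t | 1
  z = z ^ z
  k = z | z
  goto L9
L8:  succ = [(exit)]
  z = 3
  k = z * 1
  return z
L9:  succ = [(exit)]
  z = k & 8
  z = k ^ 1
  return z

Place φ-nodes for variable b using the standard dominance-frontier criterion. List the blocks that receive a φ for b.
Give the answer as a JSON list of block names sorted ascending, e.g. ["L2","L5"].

idom tree: L1←L0 L2←L0 L3←L2 L4←L1 L5←L0 L6←L3 L7←L6 L8←L6 L9←L6
Dom∩ at merges:
  L5: preds {L2,L4}: {L0,L2} ∩ {L0,L1,L4} = {L0}; idom=L0
  L9: preds {L6,L7}: {L0,L2,L3,L6} ∩ {L0,L2,L3,L6,L7} = {L0,L2,L3,L6}; idom=L6

Frontier:
  L5←L2: walk L2 to L0
  L5←L4: walk L4→L1 to L0
  L9←L6: walk · to L6
  L9←L7: walk L7 to L6
  L0 → ∅
  L1 → {L5}
  L2 → {L5}
  L3 → ∅
  L4 → {L5}
  L5 → ∅
  L6 → ∅
  L7 → {L9}
  L8 → ∅
  L9 → ∅

φ for b: defs {L2,L3,L4,L5}
  DF⁺ = {L5}

Answer: ["L5"]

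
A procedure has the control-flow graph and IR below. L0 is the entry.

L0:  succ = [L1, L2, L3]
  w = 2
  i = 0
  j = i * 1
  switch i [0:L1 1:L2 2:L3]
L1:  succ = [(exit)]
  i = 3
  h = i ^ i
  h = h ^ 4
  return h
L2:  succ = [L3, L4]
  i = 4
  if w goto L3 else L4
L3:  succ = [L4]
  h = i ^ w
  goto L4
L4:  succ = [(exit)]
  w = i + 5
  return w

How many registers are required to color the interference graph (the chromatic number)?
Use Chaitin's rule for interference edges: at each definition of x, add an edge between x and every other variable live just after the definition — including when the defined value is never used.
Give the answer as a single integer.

Per-block:
  L0: def={i,j,w} ue=∅
  L1: def={h,i} ue=∅
  L2: def={i} ue={w}
  L3: def={h} ue={i,w}
  L4: def={w} ue={i}

Live sets:
  L0: in=∅ out={i,w}
  L1: in=∅ out=∅
  L2: in={w} out={i,w}
  L3: in={i,w} out={i}
  L4: in={i} out=∅

Interfere edges:
  h: {i}
  i: {h,j,w}
  j: {i,w}
  w: {i,j}

Colouring:
  clique {i,j,w} ⇒ need ≥ 3
  assign h→r1 i→r0 j→r1 w→r2 — no edge inside a register ⇒ χ ≤ 3
  χ = 3

Answer: 3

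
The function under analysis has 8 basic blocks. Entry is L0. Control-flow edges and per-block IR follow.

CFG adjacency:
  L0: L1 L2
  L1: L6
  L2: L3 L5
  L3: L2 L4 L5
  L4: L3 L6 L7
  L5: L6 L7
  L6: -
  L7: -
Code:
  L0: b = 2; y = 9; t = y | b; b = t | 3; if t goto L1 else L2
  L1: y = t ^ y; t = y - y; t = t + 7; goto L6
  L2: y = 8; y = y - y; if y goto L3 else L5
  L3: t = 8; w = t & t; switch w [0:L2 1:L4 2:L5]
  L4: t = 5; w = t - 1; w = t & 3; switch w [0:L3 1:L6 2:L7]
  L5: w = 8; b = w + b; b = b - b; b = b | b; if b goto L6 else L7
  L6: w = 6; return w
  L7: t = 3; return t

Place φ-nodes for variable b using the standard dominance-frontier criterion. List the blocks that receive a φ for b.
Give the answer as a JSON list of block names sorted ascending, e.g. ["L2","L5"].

idom tree: L1←L0 L2←L0 L3←L2 L4←L3 L5←L2 L6←L0 L7←L2
Join-block Dom:
  L2: preds {L0,L3}: {L0} ∩ {L0,L2,L3} = {L0}; idom=L0
  L3: preds {L2,L4}: {L0,L2} ∩ {L0,L2,L3,L4} = {L0,L2}; idom=L2
  L5: preds {L2,L3}: {L0,L2} ∩ {L0,L2,L3} = {L0,L2}; idom=L2
  L6: preds {L1,L4,L5}: {L0,L1} ∩ {L0,L2,L3,L4} ∩ {L0,L2,L5} = {L0}; idom=L0
  L7: preds {L4,L5}: {L0,L2,L3,L4} ∩ {L0,L2,L5} = {L0,L2}; idom=L2

Frontier:
  join L2 pred L0: · stop@L0
  join L2 pred L3: L3→L2 stop@L0
  join L3 pred L2: · stop@L2
  join L3 pred L4: L4→L3 stop@L2
  join L5 pred L2: · stop@L2
  join L5 pred L3: L3 stop@L2
  join L6 pred L1: L1 stop@L0
  join L6 pred L4: L4→L3→L2 stop@L0
  join L6 pred L5: L5→L2 stop@L0
  join L7 pred L4: L4→L3 stop@L2
  join L7 pred L5: L5 stop@L2
  L0: DF=∅
  L1: DF={L6}
  L2: DF={L2,L6}
  L3: DF={L2,L3,L5,L6,L7}
  L4: DF={L3,L6,L7}
  L5: DF={L6,L7}
  L6: DF=∅
  L7: DF=∅

φ for b: defs {L0,L5}
  DF⁺ = {L6,L7}

Answer: ["L6", "L7"]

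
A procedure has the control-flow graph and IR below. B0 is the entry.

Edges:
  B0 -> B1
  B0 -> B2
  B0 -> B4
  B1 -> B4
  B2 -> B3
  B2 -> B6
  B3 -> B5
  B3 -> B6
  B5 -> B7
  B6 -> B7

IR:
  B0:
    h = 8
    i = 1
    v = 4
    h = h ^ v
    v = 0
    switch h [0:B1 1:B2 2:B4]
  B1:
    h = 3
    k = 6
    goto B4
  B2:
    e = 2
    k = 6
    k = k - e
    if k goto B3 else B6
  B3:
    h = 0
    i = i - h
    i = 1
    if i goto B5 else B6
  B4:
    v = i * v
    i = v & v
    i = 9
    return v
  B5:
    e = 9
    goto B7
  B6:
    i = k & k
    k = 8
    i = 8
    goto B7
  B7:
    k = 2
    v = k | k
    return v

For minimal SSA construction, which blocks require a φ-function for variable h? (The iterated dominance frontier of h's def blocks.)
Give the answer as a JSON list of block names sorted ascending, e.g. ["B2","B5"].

Answer: ["B4", "B6", "B7"]

Derivation:
idom tree: B1←B0 B2←B0 B3←B2 B4←B0 B5←B3 B6←B2 B7←B2
Join-block Dom:
  B4: preds {B0,B1}: {B0} ∩ {B0,B1} = {B0}; idom=B0
  B6: preds {B2,B3}: {B0,B2} ∩ {B0,B2,B3} = {B0,B2}; idom=B2
  B7: preds {B5,B6}: {B0,B2,B3,B5} ∩ {B0,B2,B6} = {B0,B2}; idom=B2

DF walk-up:
  B4←B0: walk · to B0
  B4←B1: walk B1 to B0
  B6←B2: walk · to B2
  B6←B3: walk B3 to B2
  B7←B5: walk B5→B3 to B2
  B7←B6: walk B6 to B2
  B0 → ∅
  B1 → {B4}
  B2 → ∅
  B3 → {B6,B7}
  B4 → ∅
  B5 → {B7}
  B6 → {B7}
  B7 → ∅

φ for h: defs {B0,B1,B3}
  DF⁺ = {B4,B6,B7}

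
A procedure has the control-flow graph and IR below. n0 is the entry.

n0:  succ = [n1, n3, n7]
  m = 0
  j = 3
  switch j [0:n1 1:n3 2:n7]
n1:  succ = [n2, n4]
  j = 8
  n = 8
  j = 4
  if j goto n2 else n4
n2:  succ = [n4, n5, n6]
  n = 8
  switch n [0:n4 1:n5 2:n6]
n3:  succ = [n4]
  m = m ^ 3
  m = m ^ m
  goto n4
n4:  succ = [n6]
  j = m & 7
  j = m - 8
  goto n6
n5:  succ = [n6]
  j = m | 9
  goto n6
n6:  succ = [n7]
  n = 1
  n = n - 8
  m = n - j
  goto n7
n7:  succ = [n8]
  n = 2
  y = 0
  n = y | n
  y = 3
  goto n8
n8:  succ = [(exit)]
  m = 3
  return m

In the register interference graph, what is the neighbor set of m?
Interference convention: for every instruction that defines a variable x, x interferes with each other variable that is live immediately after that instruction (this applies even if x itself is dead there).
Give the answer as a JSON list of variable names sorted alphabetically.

Per-block:
  n0 def {j,m} use ∅
  n1 def {j,n} use ∅
  n2 def {n} use ∅
  n3 def {m} use {m}
  n4 def {j} use {m}
  n5 def {j} use {m}
  n6 def {m,n} use {j}
  n7 def {n,y} use ∅
  n8 def {m} use ∅

Backward fixpoint:
  live n0: ∅→{m}
  live n1: {m}→{j,m}
  live n2: {j,m}→{j,m}
  live n3: {m}→{m}
  live n4: {m}→{j}
  live n5: {m}→{j}
  live n6: {j}→∅
  live n7: ∅→∅
  live n8: ∅→∅

Conflict graph:
  j↔{m,n}
  m↔{j,n}
  n↔{j,m,y}
  y↔{n}

N(m) = ["j", "n"]

Answer: ["j", "n"]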